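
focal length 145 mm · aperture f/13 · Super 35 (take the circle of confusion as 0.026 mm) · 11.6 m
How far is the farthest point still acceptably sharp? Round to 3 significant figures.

Hyperfocal distance H = f²/(N·c) + f = 145²/(13 × 0.026) + 145 = 21025/0.338 + 145 ≈ 62349.1 mm ≈ 62.35 m.
Far limit Df = s·(H − f)/(H − s) = 11600 × (62349.1 − 145) / (62349.1 − 11600) = 11600 × 62204.1 / 50749.1 ≈ 14218 mm ≈ 14.2 m.

14.2 m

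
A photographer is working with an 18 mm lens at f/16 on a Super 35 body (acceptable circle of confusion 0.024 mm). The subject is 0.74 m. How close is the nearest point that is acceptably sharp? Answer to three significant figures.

399 mm

Hyperfocal distance H = f²/(N·c) + f = 18²/(16 × 0.024) + 18 = 324/0.384 + 18 ≈ 861.8 mm ≈ 0.862 m.
Near limit Dn = s·(H − f)/(H + s − 2f) = 740 × (861.8 − 18) / (861.8 + 740 − 2 × 18) = 740 × 843.8 / 1565.8 ≈ 398.77 mm.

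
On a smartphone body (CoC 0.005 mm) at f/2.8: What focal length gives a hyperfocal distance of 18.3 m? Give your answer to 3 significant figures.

16.0 mm

From H = f²/(N·c) + f, with f ≪ H: f ≈ √(H·N·c) = √(18300 × 2.8 × 0.005) = √256.20 ≈ 16.01 mm.
The +f correction barely moves this — solving exactly, f² + N·c·f − N·c·H = 0 ⇒ f = (−N·c + √((N·c)² + 4·N·c·H))/2 = (−0.014 + √1024.8)/2 ≈ 15.999 mm, so f ≈ 16.0 mm.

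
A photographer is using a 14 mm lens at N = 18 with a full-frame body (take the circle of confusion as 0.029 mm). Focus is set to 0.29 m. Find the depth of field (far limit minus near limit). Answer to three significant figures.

0.927 m

Hyperfocal distance H = f²/(N·c) + f = 14²/(18 × 0.029) + 14 = 196/0.522 + 14 ≈ 389.5 mm ≈ 0.389 m.
Near limit Dn = s·(H − f)/(H + s − 2f) = 290 × (389.5 − 14) / (389.5 + 290 − 2 × 14) = 290 × 375.5 / 651.5 ≈ 167.14 mm.
Far limit Df = s·(H − f)/(H − s) = 290 × (389.5 − 14) / (389.5 − 290) = 290 × 375.5 / 99.5 ≈ 1094.59 mm.
Depth of field = Df − Dn = 1094.59 − 167.14 ≈ 927.45 mm ≈ 0.927 m.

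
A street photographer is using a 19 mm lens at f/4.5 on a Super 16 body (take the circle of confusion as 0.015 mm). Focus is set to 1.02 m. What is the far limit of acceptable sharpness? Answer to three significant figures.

1.25 m

Hyperfocal distance H = f²/(N·c) + f = 19²/(4.5 × 0.015) + 19 = 361/0.0675 + 19 ≈ 5367.1 mm ≈ 5.367 m.
Far limit Df = s·(H − f)/(H − s) = 1020 × (5367.1 − 19) / (5367.1 − 1020) = 1020 × 5348.1 / 4347.1 ≈ 1254.9 mm ≈ 1.25 m.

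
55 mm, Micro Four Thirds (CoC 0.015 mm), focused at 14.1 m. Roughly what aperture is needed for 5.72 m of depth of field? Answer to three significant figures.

Write h = H − f = f²/(N·c). The thin-lens limits are Dn = s·h/(h + (s−f)) and Df = s·h/(h − (s−f)), so DoF = Df − Dn = 2·s·(s−f)·h / (h² − (s−f)²).
That is a quadratic in h: DoF·h² − 2·s·(s−f)·h − DoF·(s−f)² = 0 ⇒ h = (s−f)·(s + √(s² + DoF²)) / DoF = 14045 × (14100 + √(14100² + 5720²)) / 5720 = 14045 × (14100 + 15216.1) / 5720 ≈ 71983 mm.
Then N = f²/(c·h) = 55² / (0.015 × 71983) = 3025 / 1079.7 ≈ 2.80.

f/2.80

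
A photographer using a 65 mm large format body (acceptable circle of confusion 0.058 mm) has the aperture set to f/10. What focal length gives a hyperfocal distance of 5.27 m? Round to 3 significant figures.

55.0 mm

From H = f²/(N·c) + f, with f ≪ H: f ≈ √(H·N·c) = √(5270 × 10 × 0.058) = √3056.6 ≈ 55.29 mm.
Exact: f² + N·c·f − N·c·H = 0 ⇒ f = (−N·c + √((N·c)² + 4·N·c·H))/2 = (−0.58 + √12227)/2 ≈ 54.997 mm ≈ 55.0 mm.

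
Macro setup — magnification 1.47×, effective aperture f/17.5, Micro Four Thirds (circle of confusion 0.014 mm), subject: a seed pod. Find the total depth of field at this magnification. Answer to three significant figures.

At magnification m, DoF ≈ 2·N_eff·c/m² = 2 × 17.5 × 0.014 / 1.47² = 0.49 / 2.161 ≈ 0.227 mm.

0.227 mm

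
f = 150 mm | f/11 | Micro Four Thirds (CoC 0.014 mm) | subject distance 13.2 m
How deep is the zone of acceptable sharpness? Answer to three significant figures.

2.38 m

Hyperfocal distance H = f²/(N·c) + f = 150²/(11 × 0.014) + 150 = 22500/0.154 + 150 ≈ 146253.9 mm ≈ 146.3 m.
Near limit Dn = s·(H − f)/(H + s − 2f) = 13200 × (146253.9 − 150) / (146253.9 + 13200 − 2 × 150) = 13200 × 146103.9 / 159153.9 ≈ 12117.7 mm.
Far limit Df = s·(H − f)/(H − s) = 13200 × (146253.9 − 150) / (146253.9 − 13200) = 13200 × 146103.9 / 133053.9 ≈ 14494.7 mm.
Depth of field = Df − Dn = 14494.7 − 12117.7 ≈ 2377.0 mm ≈ 2.38 m.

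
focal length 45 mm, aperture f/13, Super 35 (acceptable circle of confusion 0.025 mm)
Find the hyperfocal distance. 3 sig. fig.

6.28 m

Hyperfocal distance H = f²/(N·c) + f = 45²/(13 × 0.025) + 45 = 2025/0.325 + 45 ≈ 6275.8 mm ≈ 6.28 m.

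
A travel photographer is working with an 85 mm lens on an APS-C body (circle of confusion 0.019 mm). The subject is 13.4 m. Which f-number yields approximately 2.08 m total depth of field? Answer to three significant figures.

Write h = H − f = f²/(N·c). The thin-lens limits are Dn = s·h/(h + (s−f)) and Df = s·h/(h − (s−f)), so DoF = Df − Dn = 2·s·(s−f)·h / (h² − (s−f)²).
That is a quadratic in h: DoF·h² − 2·s·(s−f)·h − DoF·(s−f)² = 0 ⇒ h = (s−f)·(s + √(s² + DoF²)) / DoF = 13315 × (13400 + √(13400² + 2080²)) / 2080 = 13315 × (13400 + 13560.5) / 2080 ≈ 172586 mm.
Then N = f²/(c·h) = 85² / (0.019 × 172586) = 7225 / 3279.1 ≈ 2.20.

f/2.20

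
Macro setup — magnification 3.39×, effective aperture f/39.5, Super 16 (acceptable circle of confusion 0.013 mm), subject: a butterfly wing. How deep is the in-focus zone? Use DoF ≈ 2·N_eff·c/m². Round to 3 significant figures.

0.0894 mm

At magnification m, DoF ≈ 2·N_eff·c/m² = 2 × 39.5 × 0.013 / 3.39² = 1.027 / 11.49 ≈ 0.0894 mm.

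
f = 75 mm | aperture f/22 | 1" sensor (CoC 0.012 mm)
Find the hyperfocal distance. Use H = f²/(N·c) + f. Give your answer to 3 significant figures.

Hyperfocal distance H = f²/(N·c) + f = 75²/(22 × 0.012) + 75 = 5625/0.264 + 75 ≈ 21381.8 mm ≈ 21.4 m.

21.4 m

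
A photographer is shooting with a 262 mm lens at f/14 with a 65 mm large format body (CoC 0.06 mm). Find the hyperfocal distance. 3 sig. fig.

82.0 m

Hyperfocal distance H = f²/(N·c) + f = 262²/(14 × 0.06) + 262 = 68644/0.84 + 262 ≈ 81981.0 mm ≈ 82.0 m.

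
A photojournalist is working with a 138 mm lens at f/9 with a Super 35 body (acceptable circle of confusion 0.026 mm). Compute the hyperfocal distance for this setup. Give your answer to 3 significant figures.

Hyperfocal distance H = f²/(N·c) + f = 138²/(9 × 0.026) + 138 = 19044/0.234 + 138 ≈ 81522.6 mm ≈ 81.5 m.

81.5 m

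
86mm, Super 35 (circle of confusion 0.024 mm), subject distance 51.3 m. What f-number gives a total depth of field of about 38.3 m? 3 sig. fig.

Write h = H − f = f²/(N·c). The thin-lens limits are Dn = s·h/(h + (s−f)) and Df = s·h/(h − (s−f)), so DoF = Df − Dn = 2·s·(s−f)·h / (h² − (s−f)²).
That is a quadratic in h: DoF·h² − 2·s·(s−f)·h − DoF·(s−f)² = 0 ⇒ h = (s−f)·(s + √(s² + DoF²)) / DoF = 51214 × (51300 + √(51300² + 38300²)) / 38300 = 51214 × (51300 + 64020.2) / 38300 ≈ 154204 mm.
Then N = f²/(c·h) = 86² / (0.024 × 154204) = 7396 / 3700.9 ≈ 2.00.

f/2.00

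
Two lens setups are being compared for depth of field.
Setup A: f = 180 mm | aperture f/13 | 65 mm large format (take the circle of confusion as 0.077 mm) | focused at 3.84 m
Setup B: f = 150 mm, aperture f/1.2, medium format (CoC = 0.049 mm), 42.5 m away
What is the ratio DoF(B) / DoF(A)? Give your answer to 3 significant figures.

Setup A: H = 180²/(13×0.077) + 180 ≈ 32547.6 mm; DoF = Df − Dn = 4329.57 − 3449.90 ≈ 879.67 mm.
Setup B: H = 150²/(1.2×0.049) + 150 ≈ 382803.1 mm; DoF = Df − Dn = 47789.0 − 38265.0 ≈ 9524.0 mm.
Ratio = 9524.0 / 879.67 ≈ 10.8.

10.8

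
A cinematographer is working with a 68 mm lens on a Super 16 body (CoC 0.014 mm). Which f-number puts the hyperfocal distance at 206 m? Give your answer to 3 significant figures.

Rearrange H = f²/(N·c) + f for N: N = f² / ((H − f)·c).
N = 68² / ((206000 − 68) × 0.014) = 4624 / 2883 ≈ 1.60.

f/1.60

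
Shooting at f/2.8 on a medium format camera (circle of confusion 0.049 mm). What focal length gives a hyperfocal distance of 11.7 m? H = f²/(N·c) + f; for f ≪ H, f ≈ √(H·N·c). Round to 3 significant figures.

40.0 mm

From H = f²/(N·c) + f, with f ≪ H: f ≈ √(H·N·c) = √(11700 × 2.8 × 0.049) = √1605.2 ≈ 40.07 mm.
Exact: f² + N·c·f − N·c·H = 0 ⇒ f = (−N·c + √((N·c)² + 4·N·c·H))/2 = (−0.1372 + √6421.0)/2 ≈ 39.997 mm ≈ 40.0 mm.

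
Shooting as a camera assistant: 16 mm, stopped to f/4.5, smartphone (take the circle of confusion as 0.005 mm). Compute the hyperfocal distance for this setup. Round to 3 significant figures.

11.4 m

Hyperfocal distance H = f²/(N·c) + f = 16²/(4.5 × 0.005) + 16 = 256/0.0225 + 16 ≈ 11393.8 mm ≈ 11.4 m.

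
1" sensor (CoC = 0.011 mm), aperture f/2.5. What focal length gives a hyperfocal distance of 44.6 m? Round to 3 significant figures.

From H = f²/(N·c) + f, with f ≪ H: f ≈ √(H·N·c) = √(44600 × 2.5 × 0.011) = √1226.5 ≈ 35.02 mm.
The +f correction barely moves this — solving exactly, f² + N·c·f − N·c·H = 0 ⇒ f = (−N·c + √((N·c)² + 4·N·c·H))/2 = (−0.0275 + √4906.0)/2 ≈ 35.008 mm, so f ≈ 35.0 mm.

35.0 mm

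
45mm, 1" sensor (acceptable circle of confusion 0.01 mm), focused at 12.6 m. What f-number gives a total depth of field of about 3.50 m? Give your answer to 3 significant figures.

Write h = H − f = f²/(N·c). The thin-lens limits are Dn = s·h/(h + (s−f)) and Df = s·h/(h − (s−f)), so DoF = Df − Dn = 2·s·(s−f)·h / (h² − (s−f)²).
That is a quadratic in h: DoF·h² − 2·s·(s−f)·h − DoF·(s−f)² = 0 ⇒ h = (s−f)·(s + √(s² + DoF²)) / DoF = 12555 × (12600 + √(12600² + 3500²)) / 3500 = 12555 × (12600 + 13077.1) / 3500 ≈ 92107 mm.
Then N = f²/(c·h) = 45² / (0.01 × 92107) = 2025 / 921.07 ≈ 2.20.

f/2.20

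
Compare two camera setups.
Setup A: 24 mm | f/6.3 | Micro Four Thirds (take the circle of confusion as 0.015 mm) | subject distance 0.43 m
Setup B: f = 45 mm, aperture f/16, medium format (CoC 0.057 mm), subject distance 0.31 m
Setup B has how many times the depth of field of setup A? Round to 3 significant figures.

1.30

Setup A: H = 24²/(6.3×0.015) + 24 ≈ 6119.2 mm; DoF = Df − Dn = 460.686 − 403.147 ≈ 57.539 mm.
Setup B: H = 45²/(16×0.057) + 45 ≈ 2265.4 mm; DoF = Df − Dn = 352.012 − 276.947 ≈ 75.065 mm.
Ratio = 75.065 / 57.539 ≈ 1.30.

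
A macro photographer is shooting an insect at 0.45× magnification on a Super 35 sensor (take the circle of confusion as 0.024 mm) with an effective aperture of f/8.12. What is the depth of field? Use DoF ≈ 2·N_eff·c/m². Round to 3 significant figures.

At magnification m, DoF ≈ 2·N_eff·c/m² = 2 × 8.12 × 0.024 / 0.45² = 0.3898 / 0.2025 ≈ 1.92 mm.

1.92 mm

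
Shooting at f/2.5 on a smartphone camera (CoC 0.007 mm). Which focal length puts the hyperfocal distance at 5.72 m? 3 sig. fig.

From H = f²/(N·c) + f, with f ≪ H: f ≈ √(H·N·c) = √(5720 × 2.5 × 0.007) = √100.10 ≈ 10.00 mm.
The +f correction barely moves this — solving exactly, f² + N·c·f − N·c·H = 0 ⇒ f = (−N·c + √((N·c)² + 4·N·c·H))/2 = (−0.0175 + √400.40)/2 ≈ 9.9963 mm, so f ≈ 10.0 mm.

10.0 mm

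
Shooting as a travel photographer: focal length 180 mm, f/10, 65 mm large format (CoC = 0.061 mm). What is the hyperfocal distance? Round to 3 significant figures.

53.3 m

Hyperfocal distance H = f²/(N·c) + f = 180²/(10 × 0.061) + 180 = 32400/0.61 + 180 ≈ 53294.8 mm ≈ 53.3 m.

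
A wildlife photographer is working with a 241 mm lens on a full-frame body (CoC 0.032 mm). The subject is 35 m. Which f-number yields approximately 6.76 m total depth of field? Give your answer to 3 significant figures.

f/5

Write h = H − f = f²/(N·c). The thin-lens limits are Dn = s·h/(h + (s−f)) and Df = s·h/(h − (s−f)), so DoF = Df − Dn = 2·s·(s−f)·h / (h² − (s−f)²).
That is a quadratic in h: DoF·h² − 2·s·(s−f)·h − DoF·(s−f)² = 0 ⇒ h = (s−f)·(s + √(s² + DoF²)) / DoF = 34759 × (35000 + √(35000² + 6760²)) / 6760 = 34759 × (35000 + 35646.8) / 6760 ≈ 363256 mm.
Then N = f²/(c·h) = 241² / (0.032 × 363256) = 58081 / 11624 ≈ 5.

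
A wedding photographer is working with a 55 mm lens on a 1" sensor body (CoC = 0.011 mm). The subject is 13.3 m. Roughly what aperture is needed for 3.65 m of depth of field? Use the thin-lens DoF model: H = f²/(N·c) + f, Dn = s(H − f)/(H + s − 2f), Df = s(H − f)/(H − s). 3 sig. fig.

Write h = H − f = f²/(N·c). The thin-lens limits are Dn = s·h/(h + (s−f)) and Df = s·h/(h − (s−f)), so DoF = Df − Dn = 2·s·(s−f)·h / (h² − (s−f)²).
That is a quadratic in h: DoF·h² − 2·s·(s−f)·h − DoF·(s−f)² = 0 ⇒ h = (s−f)·(s + √(s² + DoF²)) / DoF = 13245 × (13300 + √(13300² + 3650²)) / 3650 = 13245 × (13300 + 13791.8) / 3650 ≈ 98310 mm.
Then N = f²/(c·h) = 55² / (0.011 × 98310) = 3025 / 1081.4 ≈ 2.80.

f/2.80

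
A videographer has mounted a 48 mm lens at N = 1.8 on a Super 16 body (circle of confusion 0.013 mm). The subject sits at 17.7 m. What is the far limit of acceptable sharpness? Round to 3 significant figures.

Hyperfocal distance H = f²/(N·c) + f = 48²/(1.8 × 0.013) + 48 = 2304/0.0234 + 48 ≈ 98509.5 mm ≈ 98.51 m.
Far limit Df = s·(H − f)/(H − s) = 17700 × (98509.5 − 48) / (98509.5 − 17700) = 17700 × 98461.5 / 80809.5 ≈ 21566 mm ≈ 21.6 m.

21.6 m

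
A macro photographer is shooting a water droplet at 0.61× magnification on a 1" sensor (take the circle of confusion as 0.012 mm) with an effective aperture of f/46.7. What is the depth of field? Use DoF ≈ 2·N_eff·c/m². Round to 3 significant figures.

At magnification m, DoF ≈ 2·N_eff·c/m² = 2 × 46.7 × 0.012 / 0.61² = 1.121 / 0.3721 ≈ 3.01 mm.

3.01 mm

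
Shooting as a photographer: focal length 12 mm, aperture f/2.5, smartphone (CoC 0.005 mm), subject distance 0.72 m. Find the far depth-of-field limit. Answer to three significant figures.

0.767 m

Hyperfocal distance H = f²/(N·c) + f = 12²/(2.5 × 0.005) + 12 = 144/0.0125 + 12 ≈ 11532.0 mm ≈ 11.53 m.
Far limit Df = s·(H − f)/(H − s) = 720 × (11532.0 − 12) / (11532.0 − 720) = 720 × 11520.0 / 10812.0 ≈ 767.15 mm ≈ 0.767 m.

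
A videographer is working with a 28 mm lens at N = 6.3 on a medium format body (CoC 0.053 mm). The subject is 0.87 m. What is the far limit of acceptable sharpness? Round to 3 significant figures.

1.36 m

Hyperfocal distance H = f²/(N·c) + f = 28²/(6.3 × 0.053) + 28 = 784/0.3339 + 28 ≈ 2376.0 mm ≈ 2.376 m.
Far limit Df = s·(H − f)/(H − s) = 870 × (2376.0 − 28) / (2376.0 − 870) = 870 × 2348.0 / 1506.0 ≈ 1356.4 mm ≈ 1.36 m.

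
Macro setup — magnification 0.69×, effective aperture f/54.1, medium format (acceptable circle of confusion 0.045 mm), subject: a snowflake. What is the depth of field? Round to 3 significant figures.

10.2 mm

At magnification m, DoF ≈ 2·N_eff·c/m² = 2 × 54.1 × 0.045 / 0.69² = 4.869 / 0.4761 ≈ 10.2 mm.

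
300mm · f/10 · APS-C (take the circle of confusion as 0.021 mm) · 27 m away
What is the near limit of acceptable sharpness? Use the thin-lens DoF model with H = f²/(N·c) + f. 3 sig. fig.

25.4 m

Hyperfocal distance H = f²/(N·c) + f = 300²/(10 × 0.021) + 300 = 90000/0.21 + 300 ≈ 428871.4 mm ≈ 428.9 m.
Near limit Dn = s·(H − f)/(H + s − 2f) = 27000 × (428871.4 − 300) / (428871.4 + 27000 − 2 × 300) = 27000 × 428571.4 / 455271.4 ≈ 25417 mm ≈ 25.4 m.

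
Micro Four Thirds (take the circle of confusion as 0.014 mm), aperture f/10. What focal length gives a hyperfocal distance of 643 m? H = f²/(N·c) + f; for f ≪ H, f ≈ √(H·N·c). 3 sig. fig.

From H = f²/(N·c) + f, with f ≪ H: f ≈ √(H·N·c) = √(643000 × 10 × 0.014) = √90020 ≈ 300.0 mm.
The +f correction barely moves this — solving exactly, f² + N·c·f − N·c·H = 0 ⇒ f = (−N·c + √((N·c)² + 4·N·c·H))/2 = (−0.14 + √360080)/2 ≈ 299.96 mm, so f ≈ 300 mm.

300 mm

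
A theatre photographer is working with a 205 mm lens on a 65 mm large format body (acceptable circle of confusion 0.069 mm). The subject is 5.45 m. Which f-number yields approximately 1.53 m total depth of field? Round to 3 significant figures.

Write h = H − f = f²/(N·c). The thin-lens limits are Dn = s·h/(h + (s−f)) and Df = s·h/(h − (s−f)), so DoF = Df − Dn = 2·s·(s−f)·h / (h² − (s−f)²).
That is a quadratic in h: DoF·h² − 2·s·(s−f)·h − DoF·(s−f)² = 0 ⇒ h = (s−f)·(s + √(s² + DoF²)) / DoF = 5245 × (5450 + √(5450² + 1530²)) / 1530 = 5245 × (5450 + 5660.69) / 1530 ≈ 38089 mm.
Then N = f²/(c·h) = 205² / (0.069 × 38089) = 42025 / 2628.1 ≈ 16.

f/16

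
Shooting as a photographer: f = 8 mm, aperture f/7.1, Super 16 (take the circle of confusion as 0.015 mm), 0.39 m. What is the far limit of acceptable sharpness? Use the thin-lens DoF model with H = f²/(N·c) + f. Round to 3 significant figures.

1.07 m

Hyperfocal distance H = f²/(N·c) + f = 8²/(7.1 × 0.015) + 8 = 64/0.1065 + 8 ≈ 608.9 mm ≈ 0.609 m.
Far limit Df = s·(H − f)/(H − s) = 390 × (608.9 − 8) / (608.9 − 390) = 390 × 600.9 / 218.9 ≈ 1070.5 mm ≈ 1.07 m.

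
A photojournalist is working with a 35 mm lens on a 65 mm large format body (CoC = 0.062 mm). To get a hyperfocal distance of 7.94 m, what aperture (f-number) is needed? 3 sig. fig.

f/2.50

Rearrange H = f²/(N·c) + f for N: N = f² / ((H − f)·c).
N = 35² / ((7940 − 35) × 0.062) = 1225 / 490.1 ≈ 2.50.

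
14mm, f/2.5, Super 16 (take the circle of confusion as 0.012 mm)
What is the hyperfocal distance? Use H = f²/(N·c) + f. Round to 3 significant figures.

6.55 m

Hyperfocal distance H = f²/(N·c) + f = 14²/(2.5 × 0.012) + 14 = 196/0.03 + 14 ≈ 6547.3 mm ≈ 6.55 m.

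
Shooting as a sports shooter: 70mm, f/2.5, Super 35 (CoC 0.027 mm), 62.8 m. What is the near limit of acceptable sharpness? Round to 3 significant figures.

Hyperfocal distance H = f²/(N·c) + f = 70²/(2.5 × 0.027) + 70 = 4900/0.0675 + 70 ≈ 72662.6 mm ≈ 72.66 m.
Near limit Dn = s·(H − f)/(H + s − 2f) = 62800 × (72662.6 − 70) / (72662.6 + 62800 − 2 × 70) = 62800 × 72592.6 / 135322.6 ≈ 33688 mm ≈ 33.7 m.

33.7 m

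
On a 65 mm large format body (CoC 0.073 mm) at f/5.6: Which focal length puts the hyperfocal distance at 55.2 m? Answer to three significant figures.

150 mm

From H = f²/(N·c) + f, with f ≪ H: f ≈ √(H·N·c) = √(55200 × 5.6 × 0.073) = √22566 ≈ 150.2 mm.
The +f correction barely moves this — solving exactly, f² + N·c·f − N·c·H = 0 ⇒ f = (−N·c + √((N·c)² + 4·N·c·H))/2 = (−0.4088 + √90263)/2 ≈ 150.01 mm, so f ≈ 150 mm.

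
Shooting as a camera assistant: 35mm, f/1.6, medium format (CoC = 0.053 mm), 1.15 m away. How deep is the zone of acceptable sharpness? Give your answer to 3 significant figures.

179 mm

Hyperfocal distance H = f²/(N·c) + f = 35²/(1.6 × 0.053) + 35 = 1225/0.0848 + 35 ≈ 14480.8 mm ≈ 14.48 m.
Near limit Dn = s·(H − f)/(H + s − 2f) = 1150 × (14480.8 − 35) / (14480.8 + 1150 − 2 × 35) = 1150 × 14445.8 / 15560.8 ≈ 1067.60 mm.
Far limit Df = s·(H − f)/(H − s) = 1150 × (14480.8 − 35) / (14480.8 − 1150) = 1150 × 14445.8 / 13330.8 ≈ 1246.19 mm.
Depth of field = Df − Dn = 1246.19 − 1067.60 ≈ 178.59 mm.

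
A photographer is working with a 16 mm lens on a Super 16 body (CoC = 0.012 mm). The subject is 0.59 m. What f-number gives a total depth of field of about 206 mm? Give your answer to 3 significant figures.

Write h = H − f = f²/(N·c). The thin-lens limits are Dn = s·h/(h + (s−f)) and Df = s·h/(h − (s−f)), so DoF = Df − Dn = 2·s·(s−f)·h / (h² − (s−f)²).
That is a quadratic in h: DoF·h² − 2·s·(s−f)·h − DoF·(s−f)² = 0 ⇒ h = (s−f)·(s + √(s² + DoF²)) / DoF = 574 × (590 + √(590² + 206²)) / 206 = 574 × (590 + 624.929) / 206 ≈ 3385.3 mm.
Then N = f²/(c·h) = 16² / (0.012 × 3385.3) = 256 / 40.623 ≈ 6.30.

f/6.30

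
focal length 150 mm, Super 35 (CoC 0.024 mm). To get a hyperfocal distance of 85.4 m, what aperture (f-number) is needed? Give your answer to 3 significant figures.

Rearrange H = f²/(N·c) + f for N: N = f² / ((H − f)·c).
N = 150² / ((85400 − 150) × 0.024) = 22500 / 2046 ≈ 11.

f/11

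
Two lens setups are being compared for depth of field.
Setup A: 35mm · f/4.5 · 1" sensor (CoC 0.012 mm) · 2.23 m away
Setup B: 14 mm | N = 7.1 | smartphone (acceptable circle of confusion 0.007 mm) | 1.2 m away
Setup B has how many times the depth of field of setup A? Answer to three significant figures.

1.82

Setup A: H = 35²/(4.5×0.012) + 35 ≈ 22720.2 mm; DoF = Df − Dn = 2468.89 − 2033.26 ≈ 435.63 mm.
Setup B: H = 14²/(7.1×0.007) + 14 ≈ 3957.7 mm; DoF = Df − Dn = 1716.09 − 922.55 ≈ 793.54 mm.
Ratio = 793.54 / 435.63 ≈ 1.82.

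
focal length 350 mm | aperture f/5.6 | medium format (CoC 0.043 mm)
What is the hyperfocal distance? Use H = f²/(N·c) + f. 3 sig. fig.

509 m

Hyperfocal distance H = f²/(N·c) + f = 350²/(5.6 × 0.043) + 350 = 122500/0.2408 + 350 ≈ 509070.9 mm ≈ 509 m.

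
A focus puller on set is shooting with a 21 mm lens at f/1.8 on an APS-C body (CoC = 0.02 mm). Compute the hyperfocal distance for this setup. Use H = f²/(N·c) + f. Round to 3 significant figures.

Hyperfocal distance H = f²/(N·c) + f = 21²/(1.8 × 0.02) + 21 = 441/0.036 + 21 ≈ 12271.0 mm ≈ 12.3 m.

12.3 m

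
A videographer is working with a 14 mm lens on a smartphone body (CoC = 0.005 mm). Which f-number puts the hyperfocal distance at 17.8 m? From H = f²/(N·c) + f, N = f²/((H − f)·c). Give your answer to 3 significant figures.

f/2.20

Rearrange H = f²/(N·c) + f for N: N = f² / ((H − f)·c).
N = 14² / ((17800 − 14) × 0.005) = 196 / 88.93 ≈ 2.20.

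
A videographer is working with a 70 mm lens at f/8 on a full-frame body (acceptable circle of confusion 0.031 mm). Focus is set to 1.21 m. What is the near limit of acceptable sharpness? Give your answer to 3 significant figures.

Hyperfocal distance H = f²/(N·c) + f = 70²/(8 × 0.031) + 70 = 4900/0.248 + 70 ≈ 19828.1 mm ≈ 19.83 m.
Near limit Dn = s·(H − f)/(H + s − 2f) = 1210 × (19828.1 − 70) / (19828.1 + 1210 − 2 × 70) = 1210 × 19758.1 / 20898.1 ≈ 1144.0 mm ≈ 1.14 m.

1.14 m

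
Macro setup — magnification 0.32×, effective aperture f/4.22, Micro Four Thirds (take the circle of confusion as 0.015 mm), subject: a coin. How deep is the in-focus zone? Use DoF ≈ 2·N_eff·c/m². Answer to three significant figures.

1.24 mm

At magnification m, DoF ≈ 2·N_eff·c/m² = 2 × 4.22 × 0.015 / 0.32² = 0.1266 / 0.1024 ≈ 1.24 mm.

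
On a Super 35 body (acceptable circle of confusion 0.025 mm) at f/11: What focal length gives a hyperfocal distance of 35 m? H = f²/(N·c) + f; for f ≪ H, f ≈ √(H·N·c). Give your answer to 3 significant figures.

From H = f²/(N·c) + f, with f ≪ H: f ≈ √(H·N·c) = √(35000 × 11 × 0.025) = √9625.0 ≈ 98.11 mm.
Exact: f² + N·c·f − N·c·H = 0 ⇒ f = (−N·c + √((N·c)² + 4·N·c·H))/2 = (−0.275 + √38500)/2 ≈ 97.970 mm ≈ 98.0 mm.

98.0 mm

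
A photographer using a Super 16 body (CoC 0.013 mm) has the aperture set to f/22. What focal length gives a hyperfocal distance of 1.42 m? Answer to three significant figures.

20.0 mm

From H = f²/(N·c) + f, with f ≪ H: f ≈ √(H·N·c) = √(1420 × 22 × 0.013) = √406.12 ≈ 20.15 mm.
Exact: f² + N·c·f − N·c·H = 0 ⇒ f = (−N·c + √((N·c)² + 4·N·c·H))/2 = (−0.286 + √1624.6)/2 ≈ 20.010 mm ≈ 20.0 mm.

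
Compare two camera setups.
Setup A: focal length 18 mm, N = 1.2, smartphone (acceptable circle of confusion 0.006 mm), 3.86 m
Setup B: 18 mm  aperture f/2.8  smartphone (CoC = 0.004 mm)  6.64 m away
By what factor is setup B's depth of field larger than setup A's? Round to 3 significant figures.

Setup A: H = 18²/(1.2×0.006) + 18 ≈ 45018.0 mm; DoF = Df − Dn = 4220.32 − 3556.37 ≈ 663.95 mm.
Setup B: H = 18²/(2.8×0.004) + 18 ≈ 28946.6 mm; DoF = Df − Dn = 8611.2 − 5403.2 ≈ 3208.0 mm.
Ratio = 3208.0 / 663.95 ≈ 4.83.

4.83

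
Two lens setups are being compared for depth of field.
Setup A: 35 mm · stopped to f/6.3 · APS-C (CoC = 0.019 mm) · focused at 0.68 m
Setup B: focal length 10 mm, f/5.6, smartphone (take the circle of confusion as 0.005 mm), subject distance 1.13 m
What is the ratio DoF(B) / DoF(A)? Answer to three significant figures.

9.13

Setup A: H = 35²/(6.3×0.019) + 35 ≈ 10268.9 mm; DoF = Df − Dn = 725.740 − 639.683 ≈ 86.057 mm.
Setup B: H = 10²/(5.6×0.005) + 10 ≈ 3581.4 mm; DoF = Df − Dn = 1646.27 − 860.23 ≈ 786.04 mm.
Ratio = 786.04 / 86.057 ≈ 9.13.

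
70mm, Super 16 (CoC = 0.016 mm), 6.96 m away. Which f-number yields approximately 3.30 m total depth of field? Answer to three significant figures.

Write h = H − f = f²/(N·c). The thin-lens limits are Dn = s·h/(h + (s−f)) and Df = s·h/(h − (s−f)), so DoF = Df − Dn = 2·s·(s−f)·h / (h² − (s−f)²).
That is a quadratic in h: DoF·h² − 2·s·(s−f)·h − DoF·(s−f)² = 0 ⇒ h = (s−f)·(s + √(s² + DoF²)) / DoF = 6890 × (6960 + √(6960² + 3300²)) / 3300 = 6890 × (6960 + 7702.70) / 3300 ≈ 30614 mm.
Then N = f²/(c·h) = 70² / (0.016 × 30614) = 4900 / 489.82 ≈ 10.

f/10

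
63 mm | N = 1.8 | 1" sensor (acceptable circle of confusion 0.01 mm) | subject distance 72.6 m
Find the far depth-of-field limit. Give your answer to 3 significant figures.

Hyperfocal distance H = f²/(N·c) + f = 63²/(1.8 × 0.01) + 63 = 3969/0.018 + 63 ≈ 220563.0 mm ≈ 220.6 m.
Far limit Df = s·(H − f)/(H − s) = 72600 × (220563.0 − 63) / (220563.0 − 72600) = 72600 × 220500.0 / 147963.0 ≈ 108191 mm ≈ 108 m.

108 m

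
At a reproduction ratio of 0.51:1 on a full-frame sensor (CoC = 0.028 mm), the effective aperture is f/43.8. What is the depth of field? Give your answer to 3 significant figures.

At magnification m, DoF ≈ 2·N_eff·c/m² = 2 × 43.8 × 0.028 / 0.51² = 2.453 / 0.2601 ≈ 9.43 mm.

9.43 mm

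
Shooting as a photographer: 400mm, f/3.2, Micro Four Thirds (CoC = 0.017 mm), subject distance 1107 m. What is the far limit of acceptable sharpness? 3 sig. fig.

Hyperfocal distance H = f²/(N·c) + f = 400²/(3.2 × 0.017) + 400 = 160000/0.0544 + 400 ≈ 2941576.5 mm ≈ 2942 m.
Far limit Df = s·(H − f)/(H − s) = 1107000 × (2941576.5 − 400) / (2941576.5 − 1107000) = 1107000 × 2941176.5 / 1834576.5 ≈ 1774732 mm ≈ 1770 m.

1770 m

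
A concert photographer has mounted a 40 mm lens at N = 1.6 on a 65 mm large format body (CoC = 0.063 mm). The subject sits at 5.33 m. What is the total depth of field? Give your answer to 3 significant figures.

Hyperfocal distance H = f²/(N·c) + f = 40²/(1.6 × 0.063) + 40 = 1600/0.1008 + 40 ≈ 15913.0 mm ≈ 15.91 m.
Near limit Dn = s·(H − f)/(H + s − 2f) = 5330 × (15913.0 − 40) / (15913.0 + 5330 − 2 × 40) = 5330 × 15873.0 / 21163.0 ≈ 3997.7 mm.
Far limit Df = s·(H − f)/(H − s) = 5330 × (15913.0 − 40) / (15913.0 − 5330) = 5330 × 15873.0 / 10583.0 ≈ 7994.2 mm.
Depth of field = Df − Dn = 7994.2 − 3997.7 ≈ 3996.5 mm ≈ 4.00 m.

4.00 m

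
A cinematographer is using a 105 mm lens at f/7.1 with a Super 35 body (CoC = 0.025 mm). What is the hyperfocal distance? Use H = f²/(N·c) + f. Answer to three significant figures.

62.2 m

Hyperfocal distance H = f²/(N·c) + f = 105²/(7.1 × 0.025) + 105 = 11025/0.1775 + 105 ≈ 62217.7 mm ≈ 62.2 m.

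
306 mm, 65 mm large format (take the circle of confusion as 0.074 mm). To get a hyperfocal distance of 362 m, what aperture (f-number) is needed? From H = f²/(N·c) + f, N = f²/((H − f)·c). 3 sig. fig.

f/3.50

Rearrange H = f²/(N·c) + f for N: N = f² / ((H − f)·c).
N = 306² / ((362000 − 306) × 0.074) = 93636 / 26765 ≈ 3.50.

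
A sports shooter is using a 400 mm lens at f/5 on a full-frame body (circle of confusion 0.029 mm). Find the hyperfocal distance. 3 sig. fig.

1100 m

Hyperfocal distance H = f²/(N·c) + f = 400²/(5 × 0.029) + 400 = 160000/0.145 + 400 ≈ 1103848.3 mm ≈ 1100 m.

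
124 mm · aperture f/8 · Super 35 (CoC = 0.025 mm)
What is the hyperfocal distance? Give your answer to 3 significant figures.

Hyperfocal distance H = f²/(N·c) + f = 124²/(8 × 0.025) + 124 = 15376/0.2 + 124 ≈ 77004.0 mm ≈ 77.0 m.

77.0 m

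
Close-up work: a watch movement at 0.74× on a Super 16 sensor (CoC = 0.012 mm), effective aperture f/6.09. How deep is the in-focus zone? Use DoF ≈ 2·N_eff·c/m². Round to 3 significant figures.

0.267 mm

At magnification m, DoF ≈ 2·N_eff·c/m² = 2 × 6.09 × 0.012 / 0.74² = 0.1462 / 0.5476 ≈ 0.267 mm.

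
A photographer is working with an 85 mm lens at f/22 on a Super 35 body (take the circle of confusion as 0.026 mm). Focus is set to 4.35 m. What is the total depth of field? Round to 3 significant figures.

3.32 m

Hyperfocal distance H = f²/(N·c) + f = 85²/(22 × 0.026) + 85 = 7225/0.572 + 85 ≈ 12716.1 mm ≈ 12.72 m.
Near limit Dn = s·(H − f)/(H + s − 2f) = 4350 × (12716.1 − 85) / (12716.1 + 4350 − 2 × 85) = 4350 × 12631.1 / 16896.1 ≈ 3252.0 mm.
Far limit Df = s·(H − f)/(H − s) = 4350 × (12716.1 − 85) / (12716.1 − 4350) = 4350 × 12631.1 / 8366.1 ≈ 6567.6 mm.
Depth of field = Df − Dn = 6567.6 − 3252.0 ≈ 3315.6 mm ≈ 3.32 m.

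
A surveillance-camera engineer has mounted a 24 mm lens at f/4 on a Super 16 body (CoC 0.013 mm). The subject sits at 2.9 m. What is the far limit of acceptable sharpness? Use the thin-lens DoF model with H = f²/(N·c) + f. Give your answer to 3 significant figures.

3.92 m

Hyperfocal distance H = f²/(N·c) + f = 24²/(4 × 0.013) + 24 = 576/0.052 + 24 ≈ 11100.9 mm ≈ 11.10 m.
Far limit Df = s·(H − f)/(H − s) = 2900 × (11100.9 − 24) / (11100.9 − 2900) = 2900 × 11076.9 / 8200.9 ≈ 3917.0 mm ≈ 3.92 m.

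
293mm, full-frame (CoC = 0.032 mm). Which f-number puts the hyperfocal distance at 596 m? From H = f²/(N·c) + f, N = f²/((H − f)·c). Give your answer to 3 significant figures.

f/4.50

Rearrange H = f²/(N·c) + f for N: N = f² / ((H − f)·c).
N = 293² / ((596000 − 293) × 0.032) = 85849 / 19063 ≈ 4.50.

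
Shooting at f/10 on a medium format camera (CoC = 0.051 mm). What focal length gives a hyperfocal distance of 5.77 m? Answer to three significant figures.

From H = f²/(N·c) + f, with f ≪ H: f ≈ √(H·N·c) = √(5770 × 10 × 0.051) = √2942.7 ≈ 54.25 mm.
Exact: f² + N·c·f − N·c·H = 0 ⇒ f = (−N·c + √((N·c)² + 4·N·c·H))/2 = (−0.51 + √11771)/2 ≈ 53.992 mm ≈ 54.0 mm.

54.0 mm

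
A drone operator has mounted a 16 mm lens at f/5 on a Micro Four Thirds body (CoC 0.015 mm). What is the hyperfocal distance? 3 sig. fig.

Hyperfocal distance H = f²/(N·c) + f = 16²/(5 × 0.015) + 16 = 256/0.075 + 16 ≈ 3429.3 mm ≈ 3.43 m.

3.43 m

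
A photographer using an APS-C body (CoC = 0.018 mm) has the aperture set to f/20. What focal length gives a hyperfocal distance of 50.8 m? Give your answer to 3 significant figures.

135 mm

From H = f²/(N·c) + f, with f ≪ H: f ≈ √(H·N·c) = √(50800 × 20 × 0.018) = √18288 ≈ 135.2 mm.
The +f correction barely moves this — solving exactly, f² + N·c·f − N·c·H = 0 ⇒ f = (−N·c + √((N·c)² + 4·N·c·H))/2 = (−0.36 + √73152)/2 ≈ 135.05 mm, so f ≈ 135 mm.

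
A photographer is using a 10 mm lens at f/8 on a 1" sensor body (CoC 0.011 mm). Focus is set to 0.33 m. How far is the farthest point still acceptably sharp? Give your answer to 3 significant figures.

459 mm

Hyperfocal distance H = f²/(N·c) + f = 10²/(8 × 0.011) + 10 = 100/0.088 + 10 ≈ 1146.4 mm ≈ 1.146 m.
Far limit Df = s·(H − f)/(H − s) = 330 × (1146.4 − 10) / (1146.4 − 330) = 330 × 1136.4 / 816.4 ≈ 459.35 mm.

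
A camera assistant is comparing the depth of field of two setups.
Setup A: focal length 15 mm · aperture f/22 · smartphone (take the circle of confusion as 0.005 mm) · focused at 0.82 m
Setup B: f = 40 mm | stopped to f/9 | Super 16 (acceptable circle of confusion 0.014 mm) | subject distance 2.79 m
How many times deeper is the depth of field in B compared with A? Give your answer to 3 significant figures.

1.66

Setup A: H = 15²/(22×0.005) + 15 ≈ 2060.5 mm; DoF = Df − Dn = 1352.14 − 588.42 ≈ 763.72 mm.
Setup B: H = 40²/(9×0.014) + 40 ≈ 12738.4 mm; DoF = Df − Dn = 3561.2 − 2293.3 ≈ 1267.9 mm.
Ratio = 1267.9 / 763.72 ≈ 1.66.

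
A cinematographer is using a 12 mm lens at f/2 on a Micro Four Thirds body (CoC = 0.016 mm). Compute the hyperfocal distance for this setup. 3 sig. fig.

4.51 m

Hyperfocal distance H = f²/(N·c) + f = 12²/(2 × 0.016) + 12 = 144/0.032 + 12 ≈ 4512.0 mm ≈ 4.51 m.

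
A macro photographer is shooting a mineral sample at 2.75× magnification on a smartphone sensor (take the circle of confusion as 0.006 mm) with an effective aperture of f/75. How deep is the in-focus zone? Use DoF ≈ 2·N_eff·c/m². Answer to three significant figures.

0.119 mm

At magnification m, DoF ≈ 2·N_eff·c/m² = 2 × 75 × 0.006 / 2.75² = 0.9 / 7.562 ≈ 0.119 mm.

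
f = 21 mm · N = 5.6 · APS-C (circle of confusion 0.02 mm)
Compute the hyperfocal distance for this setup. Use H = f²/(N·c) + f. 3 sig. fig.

Hyperfocal distance H = f²/(N·c) + f = 21²/(5.6 × 0.02) + 21 = 441/0.112 + 21 ≈ 3958.5 mm ≈ 3.96 m.

3.96 m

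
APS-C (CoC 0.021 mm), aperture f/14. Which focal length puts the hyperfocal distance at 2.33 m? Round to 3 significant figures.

26.0 mm

From H = f²/(N·c) + f, with f ≪ H: f ≈ √(H·N·c) = √(2330 × 14 × 0.021) = √685.02 ≈ 26.17 mm.
Exact: f² + N·c·f − N·c·H = 0 ⇒ f = (−N·c + √((N·c)² + 4·N·c·H))/2 = (−0.294 + √2740.2)/2 ≈ 26.026 mm ≈ 26.0 mm.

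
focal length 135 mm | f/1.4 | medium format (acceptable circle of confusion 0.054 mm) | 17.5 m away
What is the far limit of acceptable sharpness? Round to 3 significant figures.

18.9 m

Hyperfocal distance H = f²/(N·c) + f = 135²/(1.4 × 0.054) + 135 = 18225/0.0756 + 135 ≈ 241206.4 mm ≈ 241.2 m.
Far limit Df = s·(H − f)/(H − s) = 17500 × (241206.4 − 135) / (241206.4 − 17500) = 17500 × 241071.4 / 223706.4 ≈ 18858 mm ≈ 18.9 m.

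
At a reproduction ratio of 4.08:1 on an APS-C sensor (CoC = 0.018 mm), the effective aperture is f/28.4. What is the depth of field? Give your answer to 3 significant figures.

0.0614 mm

At magnification m, DoF ≈ 2·N_eff·c/m² = 2 × 28.4 × 0.018 / 4.08² = 1.022 / 16.65 ≈ 0.0614 mm.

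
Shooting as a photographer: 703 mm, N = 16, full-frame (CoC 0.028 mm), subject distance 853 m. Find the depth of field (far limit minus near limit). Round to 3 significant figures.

3270 m

Hyperfocal distance H = f²/(N·c) + f = 703²/(16 × 0.028) + 703 = 494209/0.448 + 703 ≈ 1103848.1 mm ≈ 1104 m.
Near limit Dn = s·(H − f)/(H + s − 2f) = 853000 × (1103848.1 − 703) / (1103848.1 + 853000 − 2 × 703) = 853000 × 1103145.1 / 1955442.1 ≈ 481212 mm.
Far limit Df = s·(H − f)/(H − s) = 853000 × (1103848.1 − 703) / (1103848.1 − 853000) = 853000 × 1103145.1 / 250848.1 ≈ 3751206 mm.
Depth of field = Df − Dn = 3751206 − 481212 ≈ 3269994 mm ≈ 3270 m.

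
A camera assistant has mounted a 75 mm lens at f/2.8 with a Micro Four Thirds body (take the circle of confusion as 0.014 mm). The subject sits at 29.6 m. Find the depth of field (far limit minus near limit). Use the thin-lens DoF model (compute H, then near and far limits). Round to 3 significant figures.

12.7 m

Hyperfocal distance H = f²/(N·c) + f = 75²/(2.8 × 0.014) + 75 = 5625/0.0392 + 75 ≈ 143569.9 mm ≈ 143.6 m.
Near limit Dn = s·(H − f)/(H + s − 2f) = 29600 × (143569.9 − 75) / (143569.9 + 29600 − 2 × 75) = 29600 × 143494.9 / 173019.9 ≈ 24549 mm.
Far limit Df = s·(H − f)/(H − s) = 29600 × (143569.9 − 75) / (143569.9 − 29600) = 29600 × 143494.9 / 113969.9 ≈ 37268 mm.
Depth of field = Df − Dn = 37268 − 24549 ≈ 12719 mm ≈ 12.7 m.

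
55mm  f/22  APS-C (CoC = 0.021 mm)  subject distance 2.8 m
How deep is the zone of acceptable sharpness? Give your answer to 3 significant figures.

Hyperfocal distance H = f²/(N·c) + f = 55²/(22 × 0.021) + 55 = 3025/0.462 + 55 ≈ 6602.6 mm ≈ 6.603 m.
Near limit Dn = s·(H − f)/(H + s − 2f) = 2800 × (6602.6 − 55) / (6602.6 + 2800 − 2 × 55) = 2800 × 6547.6 / 9292.6 ≈ 1972.9 mm.
Far limit Df = s·(H − f)/(H − s) = 2800 × (6602.6 − 55) / (6602.6 − 2800) = 2800 × 6547.6 / 3802.6 ≈ 4821.2 mm.
Depth of field = Df − Dn = 4821.2 − 1972.9 ≈ 2848.3 mm ≈ 2.85 m.

2.85 m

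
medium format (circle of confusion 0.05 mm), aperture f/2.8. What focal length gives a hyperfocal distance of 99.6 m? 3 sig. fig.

118 mm

From H = f²/(N·c) + f, with f ≪ H: f ≈ √(H·N·c) = √(99600 × 2.8 × 0.05) = √13944 ≈ 118.1 mm.
The +f correction barely moves this — solving exactly, f² + N·c·f − N·c·H = 0 ⇒ f = (−N·c + √((N·c)² + 4·N·c·H))/2 = (−0.14 + √55776)/2 ≈ 118.01 mm, so f ≈ 118 mm.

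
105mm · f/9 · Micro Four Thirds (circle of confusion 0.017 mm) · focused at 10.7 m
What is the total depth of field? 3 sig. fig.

Hyperfocal distance H = f²/(N·c) + f = 105²/(9 × 0.017) + 105 = 11025/0.153 + 105 ≈ 72163.8 mm ≈ 72.16 m.
Near limit Dn = s·(H − f)/(H + s − 2f) = 10700 × (72163.8 − 105) / (72163.8 + 10700 − 2 × 105) = 10700 × 72058.8 / 82653.8 ≈ 9328.4 mm.
Far limit Df = s·(H − f)/(H − s) = 10700 × (72163.8 − 105) / (72163.8 − 10700) = 10700 × 72058.8 / 61463.8 ≈ 12544.4 mm.
Depth of field = Df − Dn = 12544.4 − 9328.4 ≈ 3216.0 mm ≈ 3.22 m.

3.22 m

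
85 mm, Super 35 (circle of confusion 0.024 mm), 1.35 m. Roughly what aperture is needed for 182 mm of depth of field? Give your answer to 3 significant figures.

f/16

Write h = H − f = f²/(N·c). The thin-lens limits are Dn = s·h/(h + (s−f)) and Df = s·h/(h − (s−f)), so DoF = Df − Dn = 2·s·(s−f)·h / (h² − (s−f)²).
That is a quadratic in h: DoF·h² − 2·s·(s−f)·h − DoF·(s−f)² = 0 ⇒ h = (s−f)·(s + √(s² + DoF²)) / DoF = 1265 × (1350 + √(1350² + 182²)) / 182 = 1265 × (1350 + 1362.21) / 182 ≈ 18851 mm.
Then N = f²/(c·h) = 85² / (0.024 × 18851) = 7225 / 452.43 ≈ 16.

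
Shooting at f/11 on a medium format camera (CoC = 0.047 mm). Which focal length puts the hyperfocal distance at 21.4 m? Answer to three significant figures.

From H = f²/(N·c) + f, with f ≪ H: f ≈ √(H·N·c) = √(21400 × 11 × 0.047) = √11064 ≈ 105.2 mm.
The +f correction barely moves this — solving exactly, f² + N·c·f − N·c·H = 0 ⇒ f = (−N·c + √((N·c)² + 4·N·c·H))/2 = (−0.517 + √44255)/2 ≈ 104.93 mm, so f ≈ 105 mm.

105 mm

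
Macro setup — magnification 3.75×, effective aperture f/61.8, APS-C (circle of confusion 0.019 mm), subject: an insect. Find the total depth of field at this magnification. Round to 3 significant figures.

At magnification m, DoF ≈ 2·N_eff·c/m² = 2 × 61.8 × 0.019 / 3.75² = 2.348 / 14.06 ≈ 0.167 mm.

0.167 mm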